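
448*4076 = 1826048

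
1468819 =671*2189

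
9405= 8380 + 1025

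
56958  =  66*863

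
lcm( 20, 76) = 380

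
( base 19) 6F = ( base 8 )201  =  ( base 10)129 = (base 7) 243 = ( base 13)9C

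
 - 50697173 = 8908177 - 59605350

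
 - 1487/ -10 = 148 + 7/10 = 148.70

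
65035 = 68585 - 3550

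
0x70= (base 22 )52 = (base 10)112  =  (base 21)57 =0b1110000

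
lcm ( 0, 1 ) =0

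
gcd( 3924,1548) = 36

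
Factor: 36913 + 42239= 79152 = 2^4 * 3^1*17^1*97^1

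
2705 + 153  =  2858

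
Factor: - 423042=- 2^1 * 3^1*70507^1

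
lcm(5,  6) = 30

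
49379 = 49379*1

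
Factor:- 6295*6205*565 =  - 22069168375  =  - 5^3 * 17^1*73^1*113^1*1259^1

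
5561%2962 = 2599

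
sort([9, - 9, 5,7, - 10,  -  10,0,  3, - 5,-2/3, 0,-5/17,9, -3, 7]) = [ - 10, - 10, - 9,- 5, -3,- 2/3 , - 5/17, 0,0, 3, 5, 7,7,9,9] 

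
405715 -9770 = 395945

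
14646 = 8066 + 6580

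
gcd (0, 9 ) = 9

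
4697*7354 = 34541738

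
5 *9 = 45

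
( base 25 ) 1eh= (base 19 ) 2E4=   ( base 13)5B4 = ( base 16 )3e0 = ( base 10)992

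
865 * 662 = 572630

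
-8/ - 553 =8/553 = 0.01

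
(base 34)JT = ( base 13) 3CC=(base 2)1010100011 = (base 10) 675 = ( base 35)ja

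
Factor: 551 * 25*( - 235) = -5^3* 19^1*29^1*47^1 = - 3237125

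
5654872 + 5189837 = 10844709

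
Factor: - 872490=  - 2^1 * 3^1*5^1*127^1 * 229^1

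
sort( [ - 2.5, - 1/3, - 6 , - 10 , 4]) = [  -  10, -6, - 2.5, - 1/3, 4]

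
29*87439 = 2535731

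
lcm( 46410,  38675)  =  232050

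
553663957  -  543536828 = 10127129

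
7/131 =7/131 = 0.05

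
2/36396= 1/18198 = 0.00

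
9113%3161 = 2791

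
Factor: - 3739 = -3739^1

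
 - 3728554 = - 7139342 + 3410788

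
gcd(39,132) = 3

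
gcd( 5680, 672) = 16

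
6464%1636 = 1556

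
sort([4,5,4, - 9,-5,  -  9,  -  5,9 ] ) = [ - 9, - 9, - 5, - 5,4,4,5,9] 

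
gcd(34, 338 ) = 2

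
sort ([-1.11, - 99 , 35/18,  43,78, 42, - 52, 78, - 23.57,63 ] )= [-99, - 52, - 23.57,-1.11, 35/18,42, 43,63, 78, 78]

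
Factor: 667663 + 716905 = 2^3*19^1 *9109^1 = 1384568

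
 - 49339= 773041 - 822380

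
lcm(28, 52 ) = 364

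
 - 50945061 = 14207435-65152496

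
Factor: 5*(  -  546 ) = - 2^1*3^1*5^1*7^1*13^1 = - 2730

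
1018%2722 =1018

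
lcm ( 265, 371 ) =1855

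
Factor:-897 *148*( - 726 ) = 2^3 * 3^2 * 11^2*13^1*23^1 *37^1 = 96380856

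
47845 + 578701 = 626546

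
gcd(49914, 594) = 18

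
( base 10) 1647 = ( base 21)3F9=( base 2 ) 11001101111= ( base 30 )1OR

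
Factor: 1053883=23^1*45821^1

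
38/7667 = 38/7667 = 0.00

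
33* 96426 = 3182058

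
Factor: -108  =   - 2^2 * 3^3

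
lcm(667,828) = 24012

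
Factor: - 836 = -2^2*11^1 * 19^1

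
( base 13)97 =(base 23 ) 59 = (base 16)7C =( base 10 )124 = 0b1111100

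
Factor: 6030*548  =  2^3*3^2*5^1*67^1 * 137^1 =3304440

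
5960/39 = 152+32/39 = 152.82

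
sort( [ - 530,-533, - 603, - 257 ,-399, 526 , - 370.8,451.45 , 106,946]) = [ - 603 ,-533, - 530, - 399,  -  370.8 , - 257,106 , 451.45,526, 946 ] 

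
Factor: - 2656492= - 2^2* 664123^1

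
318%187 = 131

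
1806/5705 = 258/815 =0.32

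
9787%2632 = 1891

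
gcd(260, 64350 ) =130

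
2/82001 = 2/82001 = 0.00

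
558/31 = 18=18.00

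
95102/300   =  47551/150 =317.01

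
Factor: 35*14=2^1  *5^1 * 7^2= 490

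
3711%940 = 891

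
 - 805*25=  - 20125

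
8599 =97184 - 88585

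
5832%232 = 32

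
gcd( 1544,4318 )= 2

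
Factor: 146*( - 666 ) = -97236 =- 2^2*3^2 * 37^1*73^1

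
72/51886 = 36/25943 = 0.00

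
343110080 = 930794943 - 587684863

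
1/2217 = 1/2217  =  0.00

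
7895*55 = 434225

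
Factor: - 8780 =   -  2^2*5^1*  439^1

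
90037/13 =6925 + 12/13 =6925.92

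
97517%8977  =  7747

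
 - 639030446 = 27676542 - 666706988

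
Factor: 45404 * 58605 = 2^2*3^1*5^1 * 3907^1 * 11351^1=2660901420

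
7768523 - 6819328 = 949195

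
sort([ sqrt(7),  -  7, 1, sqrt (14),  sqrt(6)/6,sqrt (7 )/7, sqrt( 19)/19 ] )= [ - 7, sqrt( 19)/19, sqrt(7)/7, sqrt(6)/6,  1, sqrt(7), sqrt(14)]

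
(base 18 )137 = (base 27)e7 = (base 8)601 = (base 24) g1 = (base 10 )385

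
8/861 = 8/861 = 0.01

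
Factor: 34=2^1*17^1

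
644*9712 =6254528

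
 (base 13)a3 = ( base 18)77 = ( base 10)133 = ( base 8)205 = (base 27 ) 4P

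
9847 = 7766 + 2081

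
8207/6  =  1367+5/6  =  1367.83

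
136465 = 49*2785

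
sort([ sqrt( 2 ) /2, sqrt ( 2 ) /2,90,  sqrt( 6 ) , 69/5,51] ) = [ sqrt(2)/2,  sqrt( 2 )/2,sqrt(6 ),69/5 , 51, 90]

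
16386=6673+9713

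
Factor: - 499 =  - 499^1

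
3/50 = 3/50 = 0.06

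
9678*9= 87102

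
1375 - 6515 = -5140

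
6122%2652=818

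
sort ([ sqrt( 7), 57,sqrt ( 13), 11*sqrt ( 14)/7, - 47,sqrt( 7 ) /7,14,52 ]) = [ - 47,sqrt( 7 ) /7, sqrt(7 ),  sqrt ( 13), 11* sqrt(14) /7, 14,52,57 ] 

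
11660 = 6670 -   -  4990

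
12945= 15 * 863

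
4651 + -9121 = - 4470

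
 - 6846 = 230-7076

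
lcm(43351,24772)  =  173404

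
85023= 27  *3149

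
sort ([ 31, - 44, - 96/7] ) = [ - 44, - 96/7, 31 ]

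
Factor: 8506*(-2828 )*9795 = -2^3*3^1*5^1*7^1*101^1*653^1*4253^1 = -  235618411560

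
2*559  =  1118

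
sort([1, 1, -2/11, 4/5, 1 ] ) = [ - 2/11, 4/5, 1, 1, 1]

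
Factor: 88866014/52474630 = 44433007/26237315 = 5^( - 1)*13^( - 1 )*29^ (  -  1 )*31^(-1 ) * 71^1*449^( - 1 ) * 607^1*1031^1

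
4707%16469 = 4707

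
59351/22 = 2697 + 17/22  =  2697.77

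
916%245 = 181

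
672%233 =206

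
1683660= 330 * 5102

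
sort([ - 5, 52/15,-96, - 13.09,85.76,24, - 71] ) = [-96, - 71, - 13.09 ,-5, 52/15,24, 85.76]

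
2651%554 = 435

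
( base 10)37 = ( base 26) 1b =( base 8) 45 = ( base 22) 1F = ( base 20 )1H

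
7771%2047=1630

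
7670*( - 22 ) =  - 168740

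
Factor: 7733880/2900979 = 859320/322331 = 2^3*3^2 * 5^1*7^1*11^1*31^1*97^( - 1)*3323^( - 1)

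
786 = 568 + 218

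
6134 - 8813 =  - 2679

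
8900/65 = 1780/13   =  136.92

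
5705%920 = 185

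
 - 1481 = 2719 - 4200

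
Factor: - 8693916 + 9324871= 5^1*13^1*17^1*571^1  =  630955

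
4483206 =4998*897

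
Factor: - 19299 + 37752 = 18453 = 3^1*6151^1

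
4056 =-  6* (-676 )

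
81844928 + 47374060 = 129218988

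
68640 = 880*78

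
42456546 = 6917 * 6138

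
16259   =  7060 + 9199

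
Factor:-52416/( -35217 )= 64/43 = 2^6*43^( - 1)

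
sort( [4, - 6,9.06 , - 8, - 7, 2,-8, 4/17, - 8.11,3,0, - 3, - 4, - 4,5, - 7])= [  -  8.11 , - 8, - 8, - 7, - 7, - 6, - 4,-4, - 3,0,4/17,2,3,4,  5,9.06 ]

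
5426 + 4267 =9693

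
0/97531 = 0= 0.00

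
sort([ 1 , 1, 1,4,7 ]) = [1 , 1,1,4,7 ]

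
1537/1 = 1537=1537.00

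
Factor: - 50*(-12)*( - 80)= - 48000 = - 2^7*3^1*5^3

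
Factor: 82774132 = 2^2*7^3*60331^1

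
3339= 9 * 371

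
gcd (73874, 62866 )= 86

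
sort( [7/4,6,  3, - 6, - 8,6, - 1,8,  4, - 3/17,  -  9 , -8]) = [ - 9,-8, -8,-6, - 1 , - 3/17, 7/4,3,4,6,6,8 ]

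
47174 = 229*206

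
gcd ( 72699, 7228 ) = 1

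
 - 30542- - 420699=390157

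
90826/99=917 + 43/99 = 917.43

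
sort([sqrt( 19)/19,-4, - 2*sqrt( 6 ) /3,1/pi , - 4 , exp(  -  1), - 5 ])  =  [ - 5, - 4, - 4 , - 2*sqrt( 6 )/3, sqrt( 19) /19,1/pi,exp( - 1) ]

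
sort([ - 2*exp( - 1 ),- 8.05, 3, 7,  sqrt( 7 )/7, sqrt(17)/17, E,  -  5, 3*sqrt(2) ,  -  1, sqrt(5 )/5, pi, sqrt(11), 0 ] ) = [ - 8.05, - 5, - 1, - 2*exp(  -  1 ), 0, sqrt(17)/17, sqrt(7)/7, sqrt( 5)/5, E, 3, pi, sqrt( 11 ), 3*sqrt( 2 ), 7] 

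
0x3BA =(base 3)1022100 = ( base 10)954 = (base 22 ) 1l8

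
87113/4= 21778+1/4= 21778.25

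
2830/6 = 1415/3 = 471.67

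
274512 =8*34314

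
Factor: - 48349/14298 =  - 2^( -1)*3^( - 1)*7^1*2383^( - 1) * 6907^1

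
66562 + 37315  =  103877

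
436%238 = 198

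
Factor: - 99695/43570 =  -19939/8714 = - 2^( - 1 )*127^1 * 157^1*4357^( - 1 ) 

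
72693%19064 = 15501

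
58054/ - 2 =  - 29027/1 = -29027.00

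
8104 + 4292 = 12396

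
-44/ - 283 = 44/283= 0.16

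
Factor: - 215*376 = -2^3*5^1*43^1 * 47^1 = -  80840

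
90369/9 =10041 = 10041.00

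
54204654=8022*6757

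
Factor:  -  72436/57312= - 91/72 = - 2^(- 3 )*3^(- 2)*7^1* 13^1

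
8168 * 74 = 604432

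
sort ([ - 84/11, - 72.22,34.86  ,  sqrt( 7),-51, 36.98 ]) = [ - 72.22, -51, - 84/11 , sqrt ( 7), 34.86,36.98]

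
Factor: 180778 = 2^1*13^1*17^1*409^1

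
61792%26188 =9416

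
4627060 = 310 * 14926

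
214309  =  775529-561220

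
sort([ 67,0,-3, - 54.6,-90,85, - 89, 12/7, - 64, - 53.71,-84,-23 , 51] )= [ - 90,-89,-84, - 64, - 54.6, - 53.71,-23,-3,0,12/7,  51,67 , 85 ] 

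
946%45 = 1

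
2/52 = 1/26=0.04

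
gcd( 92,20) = 4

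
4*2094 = 8376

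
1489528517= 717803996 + 771724521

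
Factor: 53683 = 7^1*7669^1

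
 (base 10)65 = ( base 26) 2D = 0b1000001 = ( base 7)122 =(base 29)27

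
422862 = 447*946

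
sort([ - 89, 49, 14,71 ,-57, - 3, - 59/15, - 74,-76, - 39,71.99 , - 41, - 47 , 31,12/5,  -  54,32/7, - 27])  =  [ - 89, - 76, - 74, - 57, - 54, -47, - 41, - 39, - 27,-59/15, - 3, 12/5,  32/7, 14,31, 49, 71, 71.99]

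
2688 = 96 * 28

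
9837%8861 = 976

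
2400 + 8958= 11358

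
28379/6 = 28379/6=4729.83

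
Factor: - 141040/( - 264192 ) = 2^(- 7 )*3^( - 1 )*5^1*41^1 = 205/384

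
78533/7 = 11219 = 11219.00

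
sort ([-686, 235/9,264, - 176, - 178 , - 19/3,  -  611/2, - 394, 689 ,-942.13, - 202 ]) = [ - 942.13, - 686, - 394,-611/2, - 202, - 178, - 176, - 19/3, 235/9,264, 689 ]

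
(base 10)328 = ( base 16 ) 148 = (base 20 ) g8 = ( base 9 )404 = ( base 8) 510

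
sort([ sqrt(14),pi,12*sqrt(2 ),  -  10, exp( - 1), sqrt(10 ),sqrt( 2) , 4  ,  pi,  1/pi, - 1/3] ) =[ - 10, - 1/3,1/pi, exp( - 1 ),sqrt(2 ),pi,pi,  sqrt(10 ),sqrt(14 ),4, 12*sqrt(2)] 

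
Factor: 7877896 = 2^3 *13^1*211^1 * 359^1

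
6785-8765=-1980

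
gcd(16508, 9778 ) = 2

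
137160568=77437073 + 59723495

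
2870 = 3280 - 410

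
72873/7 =72873/7  =  10410.43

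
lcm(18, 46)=414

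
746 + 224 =970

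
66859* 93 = 6217887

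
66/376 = 33/188 = 0.18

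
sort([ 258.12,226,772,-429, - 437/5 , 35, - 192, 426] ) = [ - 429, - 192, - 437/5,35, 226, 258.12, 426,772]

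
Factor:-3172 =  -2^2*13^1*61^1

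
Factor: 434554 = 2^1 *17^1*12781^1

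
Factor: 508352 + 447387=955739 = 419^1*2281^1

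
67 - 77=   -  10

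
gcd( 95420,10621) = 13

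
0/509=0 = 0.00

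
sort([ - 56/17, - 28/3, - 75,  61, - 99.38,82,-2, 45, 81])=[- 99.38, - 75, - 28/3, - 56/17,-2, 45,61,81 , 82 ] 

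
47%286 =47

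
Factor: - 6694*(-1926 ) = 12892644 = 2^2*3^2* 107^1*3347^1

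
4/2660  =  1/665 = 0.00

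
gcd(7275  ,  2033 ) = 1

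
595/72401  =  85/10343 = 0.01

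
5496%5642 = 5496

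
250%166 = 84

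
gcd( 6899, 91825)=1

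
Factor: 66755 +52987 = 2^1 * 3^1 * 7^1*2851^1  =  119742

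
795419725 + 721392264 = 1516811989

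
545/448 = 545/448 = 1.22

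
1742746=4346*401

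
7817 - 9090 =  - 1273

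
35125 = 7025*5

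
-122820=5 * ( - 24564)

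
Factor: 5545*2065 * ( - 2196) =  - 2^2*3^2*5^2  *  7^1*59^1*61^1*1109^1 = - 25145133300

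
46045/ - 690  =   - 9209/138 = - 66.73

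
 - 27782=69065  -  96847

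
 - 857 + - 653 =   -  1510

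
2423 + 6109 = 8532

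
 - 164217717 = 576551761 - 740769478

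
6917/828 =6917/828 = 8.35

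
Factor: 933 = 3^1*311^1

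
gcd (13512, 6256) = 8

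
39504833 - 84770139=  - 45265306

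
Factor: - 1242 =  - 2^1*3^3*23^1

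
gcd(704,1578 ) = 2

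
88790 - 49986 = 38804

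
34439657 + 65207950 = 99647607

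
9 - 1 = 8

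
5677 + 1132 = 6809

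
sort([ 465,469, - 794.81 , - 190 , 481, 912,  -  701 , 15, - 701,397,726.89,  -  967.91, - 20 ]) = [-967.91, - 794.81, - 701, - 701,  -  190, -20,15, 397,465,469,  481,726.89, 912 ] 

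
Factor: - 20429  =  - 31^1*659^1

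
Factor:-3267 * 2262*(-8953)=66162258162 = 2^1 * 3^4 * 7^1*11^2 * 13^1*  29^1 *1279^1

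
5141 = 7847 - 2706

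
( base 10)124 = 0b1111100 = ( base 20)64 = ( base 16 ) 7C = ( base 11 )103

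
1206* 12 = 14472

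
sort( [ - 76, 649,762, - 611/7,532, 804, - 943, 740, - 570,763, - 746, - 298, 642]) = [ - 943,  -  746, - 570, - 298, - 611/7, -76, 532, 642, 649, 740,  762,763, 804] 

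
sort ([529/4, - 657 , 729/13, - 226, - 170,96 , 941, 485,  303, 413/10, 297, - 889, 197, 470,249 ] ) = [ -889,  -  657,-226, - 170, 413/10, 729/13, 96, 529/4, 197,249, 297,303,  470, 485, 941]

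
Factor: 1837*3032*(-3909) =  - 2^3*3^1* 11^1*167^1 * 379^1*1303^1 = -21772285656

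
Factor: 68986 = 2^1*17^1*2029^1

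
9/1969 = 9/1969 = 0.00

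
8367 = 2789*3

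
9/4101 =3/1367 = 0.00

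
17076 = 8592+8484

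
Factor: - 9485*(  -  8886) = 84283710 = 2^1 * 3^1 * 5^1 * 7^1 * 271^1 * 1481^1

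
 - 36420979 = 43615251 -80036230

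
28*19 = 532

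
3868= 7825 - 3957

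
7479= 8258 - 779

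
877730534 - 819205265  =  58525269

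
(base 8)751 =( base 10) 489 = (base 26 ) IL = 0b111101001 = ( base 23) l6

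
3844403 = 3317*1159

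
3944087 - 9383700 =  - 5439613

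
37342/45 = 829 + 37/45 =829.82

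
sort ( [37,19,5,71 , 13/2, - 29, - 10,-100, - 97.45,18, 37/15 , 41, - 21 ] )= [ - 100, - 97.45, - 29, - 21 , - 10 , 37/15, 5  ,  13/2, 18,  19, 37,  41,  71]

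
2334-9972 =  - 7638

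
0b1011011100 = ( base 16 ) 2DC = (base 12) 510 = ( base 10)732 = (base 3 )1000010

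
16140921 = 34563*467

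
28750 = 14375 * 2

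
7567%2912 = 1743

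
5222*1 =5222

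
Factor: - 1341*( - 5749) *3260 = 2^2*3^2*5^1*149^1*163^1 * 5749^1 = 25132673340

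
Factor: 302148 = 2^2*3^2 * 7^1*11^1*109^1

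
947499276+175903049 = 1123402325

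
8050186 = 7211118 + 839068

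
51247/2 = 25623 + 1/2 = 25623.50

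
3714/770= 4  +  317/385 = 4.82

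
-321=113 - 434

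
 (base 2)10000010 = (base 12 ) aa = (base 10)130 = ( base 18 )74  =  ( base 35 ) 3p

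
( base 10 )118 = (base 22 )58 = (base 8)166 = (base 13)91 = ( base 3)11101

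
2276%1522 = 754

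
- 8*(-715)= 5720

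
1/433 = 1/433 = 0.00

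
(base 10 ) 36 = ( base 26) 1a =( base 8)44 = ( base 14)28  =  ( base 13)2a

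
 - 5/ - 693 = 5/693 = 0.01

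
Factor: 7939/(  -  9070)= - 2^( - 1)*5^(-1) * 17^1*467^1* 907^(-1)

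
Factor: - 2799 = -3^2*311^1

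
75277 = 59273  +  16004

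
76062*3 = 228186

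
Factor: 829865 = 5^1* 269^1*617^1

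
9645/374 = 25 + 295/374 = 25.79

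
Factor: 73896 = 2^3*3^1*3079^1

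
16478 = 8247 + 8231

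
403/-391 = -403/391 = - 1.03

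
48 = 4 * 12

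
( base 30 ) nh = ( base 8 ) 1303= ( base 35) k7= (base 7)2030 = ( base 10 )707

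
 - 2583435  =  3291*( -785) 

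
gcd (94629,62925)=3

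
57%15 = 12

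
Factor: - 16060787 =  - 1669^1 *9623^1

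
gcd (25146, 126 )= 18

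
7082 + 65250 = 72332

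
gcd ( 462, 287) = 7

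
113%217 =113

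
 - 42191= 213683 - 255874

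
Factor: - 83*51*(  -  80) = 2^4 * 3^1*5^1*17^1*83^1 = 338640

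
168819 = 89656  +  79163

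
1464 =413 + 1051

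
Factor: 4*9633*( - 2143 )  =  - 2^2*3^1 * 13^2*19^1*2143^1 = - 82574076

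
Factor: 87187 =87187^1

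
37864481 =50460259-12595778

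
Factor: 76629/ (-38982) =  - 2^ (-1 )*7^1*41^1*73^ (  -  1 ) = - 287/146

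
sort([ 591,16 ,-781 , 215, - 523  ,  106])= [- 781, - 523 , 16, 106,215,591]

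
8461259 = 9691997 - 1230738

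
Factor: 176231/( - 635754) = - 2^( - 1 )*3^( -1 ) * 7^( - 1)*11^1*37^1  *  433^1*15137^( - 1 ) 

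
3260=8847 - 5587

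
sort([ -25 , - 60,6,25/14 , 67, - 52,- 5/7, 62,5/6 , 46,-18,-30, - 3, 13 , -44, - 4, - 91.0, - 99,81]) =[ - 99, - 91.0,  -  60, - 52,-44, - 30,-25, -18, - 4, - 3,-5/7,5/6,25/14, 6, 13,46,62,67, 81]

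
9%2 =1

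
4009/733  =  4009/733 = 5.47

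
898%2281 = 898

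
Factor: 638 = 2^1*11^1*29^1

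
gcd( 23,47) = 1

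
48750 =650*75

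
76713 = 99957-23244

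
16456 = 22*748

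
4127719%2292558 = 1835161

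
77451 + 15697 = 93148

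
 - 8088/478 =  - 17 + 19/239 = - 16.92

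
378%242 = 136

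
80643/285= 282+91/95  =  282.96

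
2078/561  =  3 +395/561 = 3.70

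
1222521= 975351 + 247170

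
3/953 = 3/953= 0.00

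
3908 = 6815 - 2907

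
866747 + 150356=1017103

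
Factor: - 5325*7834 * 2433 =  - 2^1  *  3^2*5^2  *  71^1*811^1 * 3917^1 =- 101495149650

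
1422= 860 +562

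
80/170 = 8/17=0.47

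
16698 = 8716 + 7982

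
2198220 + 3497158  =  5695378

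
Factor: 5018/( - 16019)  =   - 2^1 * 13^1*83^( - 1 )= - 26/83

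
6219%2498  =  1223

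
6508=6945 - 437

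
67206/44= 33603/22 = 1527.41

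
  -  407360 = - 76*5360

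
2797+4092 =6889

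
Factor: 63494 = 2^1*53^1* 599^1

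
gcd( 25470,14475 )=15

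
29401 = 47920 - 18519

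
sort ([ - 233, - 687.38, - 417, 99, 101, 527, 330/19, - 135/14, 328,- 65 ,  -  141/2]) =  [  -  687.38, - 417,-233,-141/2, - 65, - 135/14,330/19 , 99,101, 328 , 527]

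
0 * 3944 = 0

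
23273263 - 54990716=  -31717453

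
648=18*36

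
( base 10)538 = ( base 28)j6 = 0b1000011010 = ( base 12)38A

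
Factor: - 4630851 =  - 3^5*  17^1*19^1*59^1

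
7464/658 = 3732/329 = 11.34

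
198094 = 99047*2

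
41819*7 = 292733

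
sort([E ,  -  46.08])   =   [-46.08 , E] 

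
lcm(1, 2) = 2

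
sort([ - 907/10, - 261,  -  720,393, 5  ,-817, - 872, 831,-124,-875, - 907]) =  [ - 907, -875,-872,  -  817, - 720,-261,  -  124,-907/10,5, 393, 831]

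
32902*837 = 27538974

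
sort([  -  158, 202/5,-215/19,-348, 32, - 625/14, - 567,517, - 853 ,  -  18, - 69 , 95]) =[ - 853,- 567, - 348, -158, - 69, - 625/14, - 18, - 215/19, 32, 202/5,  95,517]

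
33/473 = 3/43 =0.07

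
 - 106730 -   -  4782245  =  4675515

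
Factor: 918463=7^1*13^1 * 10093^1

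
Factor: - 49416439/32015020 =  - 2^( - 2 )*5^( - 1)*41^1*151^ (- 1)*181^1*6659^1 * 10601^( - 1)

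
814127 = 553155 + 260972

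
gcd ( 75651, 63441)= 3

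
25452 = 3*8484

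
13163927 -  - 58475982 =71639909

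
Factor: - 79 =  - 79^1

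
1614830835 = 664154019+950676816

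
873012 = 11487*76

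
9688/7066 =4844/3533 = 1.37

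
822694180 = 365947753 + 456746427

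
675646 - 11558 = 664088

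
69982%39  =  16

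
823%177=115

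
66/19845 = 22/6615 = 0.00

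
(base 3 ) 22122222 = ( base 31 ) 6HO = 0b1100010101101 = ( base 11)4823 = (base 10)6317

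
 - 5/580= - 1+115/116 = - 0.01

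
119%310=119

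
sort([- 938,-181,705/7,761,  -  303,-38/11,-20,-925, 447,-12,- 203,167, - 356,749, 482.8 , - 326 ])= [  -  938 ,-925, - 356,  -  326  , - 303, - 203, -181, - 20, - 12 ,-38/11,705/7,167, 447,482.8,749,761] 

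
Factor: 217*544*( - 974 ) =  - 114978752 = - 2^6*7^1*17^1*31^1*487^1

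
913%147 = 31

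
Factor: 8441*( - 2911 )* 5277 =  - 129665130027 = - 3^1*23^1* 41^1*71^1* 367^1 * 1759^1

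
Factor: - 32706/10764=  - 79/26 = - 2^(-1 )*13^( - 1)*79^1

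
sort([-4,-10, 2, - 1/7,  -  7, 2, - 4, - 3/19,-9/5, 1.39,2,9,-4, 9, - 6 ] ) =[-10 , - 7,-6, - 4, - 4,-4,-9/5, - 3/19, - 1/7, 1.39,2, 2, 2,9,9] 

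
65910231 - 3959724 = 61950507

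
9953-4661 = 5292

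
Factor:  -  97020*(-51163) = 4963834260 = 2^2*3^2*5^1*7^3* 11^1*7309^1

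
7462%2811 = 1840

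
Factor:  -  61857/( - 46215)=3^1*5^( - 1 ) *13^(-1 )*29^1 = 87/65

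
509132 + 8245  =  517377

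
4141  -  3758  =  383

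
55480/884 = 62 + 168/221 = 62.76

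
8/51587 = 8/51587 = 0.00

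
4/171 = 4/171  =  0.02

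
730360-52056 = 678304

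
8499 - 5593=2906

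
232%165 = 67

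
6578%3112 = 354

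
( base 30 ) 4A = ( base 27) 4M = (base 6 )334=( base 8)202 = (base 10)130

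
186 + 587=773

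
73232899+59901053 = 133133952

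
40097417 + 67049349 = 107146766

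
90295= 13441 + 76854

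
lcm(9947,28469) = 825601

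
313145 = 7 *44735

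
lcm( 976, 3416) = 6832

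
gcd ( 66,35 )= 1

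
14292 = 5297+8995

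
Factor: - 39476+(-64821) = -104297=   - 104297^1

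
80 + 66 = 146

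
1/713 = 1/713 = 0.00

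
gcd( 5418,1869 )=21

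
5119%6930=5119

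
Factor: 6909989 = 97^1* 71237^1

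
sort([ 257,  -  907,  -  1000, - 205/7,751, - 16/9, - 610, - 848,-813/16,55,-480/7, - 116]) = [ -1000, - 907, - 848,  -  610, - 116, - 480/7, - 813/16,  -  205/7,-16/9, 55, 257, 751]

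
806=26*31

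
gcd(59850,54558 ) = 126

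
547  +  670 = 1217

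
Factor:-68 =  - 2^2*17^1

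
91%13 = 0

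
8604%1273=966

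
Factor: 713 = 23^1*31^1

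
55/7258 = 55/7258 = 0.01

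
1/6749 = 1/6749=0.00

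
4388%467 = 185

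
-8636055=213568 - 8849623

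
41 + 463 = 504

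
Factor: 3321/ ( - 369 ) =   -  3^2 =- 9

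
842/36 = 23 + 7/18 = 23.39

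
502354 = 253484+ 248870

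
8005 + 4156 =12161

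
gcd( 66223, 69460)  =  1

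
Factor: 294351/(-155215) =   -  3^1*5^( - 1)*37^( - 1 )*59^1*839^ ( - 1)*1663^1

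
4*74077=296308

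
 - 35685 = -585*61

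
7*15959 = 111713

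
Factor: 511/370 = 2^(-1)*5^(  -  1)*7^1*37^ ( - 1)*73^1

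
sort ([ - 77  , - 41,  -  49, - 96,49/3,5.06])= [  -  96, - 77, - 49, - 41 , 5.06 , 49/3 ]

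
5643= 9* 627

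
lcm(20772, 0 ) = 0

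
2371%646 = 433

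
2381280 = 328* 7260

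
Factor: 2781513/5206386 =927171/1735462 = 2^( - 1 )*3^2*7^1*17^(- 1 )*14717^1*51043^(- 1) 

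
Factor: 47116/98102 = 2^1*181^( -1 )*271^(  -  1)* 11779^1 = 23558/49051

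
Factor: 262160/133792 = 2^( - 1)*5^1 *29^1*37^( - 1 ) = 145/74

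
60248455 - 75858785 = - 15610330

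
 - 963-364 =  - 1327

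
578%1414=578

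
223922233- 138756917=85165316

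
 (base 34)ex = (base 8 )775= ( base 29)HG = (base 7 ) 1325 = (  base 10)509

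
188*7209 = 1355292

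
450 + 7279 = 7729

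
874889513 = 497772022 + 377117491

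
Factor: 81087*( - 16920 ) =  - 1371992040 = - 2^3*3^3 * 5^1*47^1*151^1*179^1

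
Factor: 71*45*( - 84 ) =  - 2^2*3^3*5^1*7^1*71^1= - 268380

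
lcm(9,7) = 63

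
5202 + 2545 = 7747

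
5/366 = 5/366 =0.01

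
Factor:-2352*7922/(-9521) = 18632544/9521 = 2^5*3^1*7^2*17^1  *  233^1*9521^( -1 ) 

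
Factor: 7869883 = 7^1*1124269^1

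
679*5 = 3395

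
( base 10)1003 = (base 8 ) 1753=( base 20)2a3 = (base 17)380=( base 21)25g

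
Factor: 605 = 5^1*11^2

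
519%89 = 74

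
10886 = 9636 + 1250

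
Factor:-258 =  -2^1*3^1*43^1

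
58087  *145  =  8422615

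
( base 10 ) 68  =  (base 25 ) 2I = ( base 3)2112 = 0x44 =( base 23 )2m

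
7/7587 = 7/7587 = 0.00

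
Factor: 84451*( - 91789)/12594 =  - 7751672839/12594 = -  2^(-1 ) * 3^(  -  1 )*19^1*79^1 * 1069^1 * 2099^( - 1)*4831^1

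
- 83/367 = - 1 + 284/367 = - 0.23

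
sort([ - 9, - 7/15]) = [ - 9, - 7/15]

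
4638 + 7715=12353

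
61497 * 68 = 4181796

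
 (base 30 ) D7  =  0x18d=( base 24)GD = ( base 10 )397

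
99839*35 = 3494365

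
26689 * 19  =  507091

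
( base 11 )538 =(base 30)LG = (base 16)286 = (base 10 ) 646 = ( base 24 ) 12m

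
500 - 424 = 76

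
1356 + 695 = 2051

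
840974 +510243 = 1351217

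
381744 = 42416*9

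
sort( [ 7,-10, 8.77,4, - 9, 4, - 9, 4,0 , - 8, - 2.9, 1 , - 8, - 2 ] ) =[ - 10, - 9, - 9, - 8, - 8 ,-2.9,-2,  0,1, 4,  4, 4,7, 8.77 ] 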